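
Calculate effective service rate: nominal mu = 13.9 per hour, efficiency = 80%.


Effective rate = mu * efficiency = 13.9 * 0.8 = 11.12 per hour

11.12 per hour


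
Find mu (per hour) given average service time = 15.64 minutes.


mu = 60 / avg_service_time = 60 / 15.64 = 3.84 per hour

3.84 per hour


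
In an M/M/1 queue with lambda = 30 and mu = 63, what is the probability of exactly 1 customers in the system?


rho = 30/63; P(n) = (1-rho)*rho^n = (1-30/63)*(30/63)^1 = 0.2494

0.2494


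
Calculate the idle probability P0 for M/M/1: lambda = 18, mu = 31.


P0 = 1 - rho = 1 - 18/31 = 0.4194

0.4194


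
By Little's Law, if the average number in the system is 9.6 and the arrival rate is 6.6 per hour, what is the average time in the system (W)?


W = L / lambda = 9.6 / 6.6 = 1.4545 hours

1.4545 hours


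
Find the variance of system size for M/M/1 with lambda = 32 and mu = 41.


rho = 32/41; Var(N) = rho/(1-rho)^2 = 16.2

16.2


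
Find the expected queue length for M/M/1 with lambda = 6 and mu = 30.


rho = 6/30; Lq = rho^2/(1-rho) = 0.05

0.05


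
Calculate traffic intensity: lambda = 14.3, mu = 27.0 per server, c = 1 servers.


rho = lambda / (c * mu) = 14.3 / (1 * 27.0) = 0.5296

0.5296


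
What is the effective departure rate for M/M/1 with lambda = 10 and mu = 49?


For a stable queue (lambda < mu), throughput = lambda = 10 per hour

10 per hour


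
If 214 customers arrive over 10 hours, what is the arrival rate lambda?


lambda = total arrivals / time = 214 / 10 = 21.4 per hour

21.4 per hour


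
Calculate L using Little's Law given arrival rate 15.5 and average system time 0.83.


L = lambda * W = 15.5 * 0.83 = 12.87

12.87


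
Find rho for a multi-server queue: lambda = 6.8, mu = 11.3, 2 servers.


rho = lambda / (c * mu) = 6.8 / (2 * 11.3) = 0.3009

0.3009


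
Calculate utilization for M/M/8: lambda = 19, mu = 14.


rho = lambda/(c*mu) = 19/(8*14) = 0.1696

0.1696


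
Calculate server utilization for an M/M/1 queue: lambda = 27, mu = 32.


rho = lambda/mu = 27/32 = 0.8438

0.8438


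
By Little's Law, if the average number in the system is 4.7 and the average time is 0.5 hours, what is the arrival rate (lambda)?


lambda = L / W = 4.7 / 0.5 = 9.4 per hour

9.4 per hour


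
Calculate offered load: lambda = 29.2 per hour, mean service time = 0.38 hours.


Offered load a = lambda * E[S] = 29.2 * 0.38 = 11.1 Erlangs

11.1 Erlangs


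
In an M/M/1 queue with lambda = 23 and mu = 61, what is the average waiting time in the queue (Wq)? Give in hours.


rho = 23/61; Wq = rho/(mu - lambda) = 0.0099 hours

0.0099 hours


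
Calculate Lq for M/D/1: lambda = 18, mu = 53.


M/D/1: Lq = rho^2 / (2*(1-rho)) where rho = 18/53; Lq = 0.09

0.09


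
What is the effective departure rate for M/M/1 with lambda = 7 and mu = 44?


For a stable queue (lambda < mu), throughput = lambda = 7 per hour

7 per hour


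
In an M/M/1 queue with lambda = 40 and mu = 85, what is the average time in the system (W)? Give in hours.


W = 1/(mu - lambda) = 1/(85 - 40) = 0.0222 hours

0.0222 hours


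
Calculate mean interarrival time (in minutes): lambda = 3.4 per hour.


Mean interarrival time = 60/lambda = 60/3.4 = 17.65 minutes

17.65 minutes


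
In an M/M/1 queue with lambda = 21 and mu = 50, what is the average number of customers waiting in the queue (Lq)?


rho = 21/50; Lq = rho^2/(1-rho) = 0.3

0.3


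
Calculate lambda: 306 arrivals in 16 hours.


lambda = total arrivals / time = 306 / 16 = 19.13 per hour

19.13 per hour


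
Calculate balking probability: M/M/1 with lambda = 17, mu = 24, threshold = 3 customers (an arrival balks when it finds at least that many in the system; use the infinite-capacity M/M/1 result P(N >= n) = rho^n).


P(N >= 3) = rho^3 = (17/24)^3 = 0.3554

0.3554


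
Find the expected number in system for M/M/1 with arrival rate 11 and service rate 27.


rho = 11/27; L = rho/(1-rho) = 0.69

0.69


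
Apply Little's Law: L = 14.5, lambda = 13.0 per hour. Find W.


W = L / lambda = 14.5 / 13.0 = 1.1154 hours

1.1154 hours


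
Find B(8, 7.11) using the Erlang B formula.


B(N,A) = (A^N/N!) / sum(A^k/k!, k=0..N) with N=8, A=7.11 = 0.1851

0.1851


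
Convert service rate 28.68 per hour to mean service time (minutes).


Mean service time = 60/mu = 60/28.68 = 2.09 minutes

2.09 minutes


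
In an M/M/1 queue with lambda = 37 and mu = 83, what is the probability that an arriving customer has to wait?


P(wait) = rho = lambda/mu = 37/83 = 0.4458

0.4458


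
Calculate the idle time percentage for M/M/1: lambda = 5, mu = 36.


Idle fraction = (1 - rho) * 100 = (1 - 5/36) * 100 = 86.1%

86.1%


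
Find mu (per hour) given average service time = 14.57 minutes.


mu = 60 / avg_service_time = 60 / 14.57 = 4.12 per hour

4.12 per hour


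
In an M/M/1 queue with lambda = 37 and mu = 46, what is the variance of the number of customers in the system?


rho = 37/46; Var(N) = rho/(1-rho)^2 = 21.01

21.01


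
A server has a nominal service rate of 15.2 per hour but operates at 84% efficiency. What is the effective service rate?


Effective rate = mu * efficiency = 15.2 * 0.84 = 12.77 per hour

12.77 per hour


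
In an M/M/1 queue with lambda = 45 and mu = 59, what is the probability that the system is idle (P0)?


P0 = 1 - rho = 1 - 45/59 = 0.2373

0.2373


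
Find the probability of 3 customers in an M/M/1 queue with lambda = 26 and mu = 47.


rho = 26/47; P(n) = (1-rho)*rho^n = (1-26/47)*(26/47)^3 = 0.0756

0.0756


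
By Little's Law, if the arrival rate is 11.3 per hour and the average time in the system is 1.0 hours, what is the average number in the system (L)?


L = lambda * W = 11.3 * 1.0 = 11.3

11.3


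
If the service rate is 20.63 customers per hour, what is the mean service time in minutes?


Mean service time = 60/mu = 60/20.63 = 2.91 minutes

2.91 minutes


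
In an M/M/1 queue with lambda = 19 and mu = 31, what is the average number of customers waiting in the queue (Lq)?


rho = 19/31; Lq = rho^2/(1-rho) = 0.97

0.97


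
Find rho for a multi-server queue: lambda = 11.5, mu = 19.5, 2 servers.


rho = lambda / (c * mu) = 11.5 / (2 * 19.5) = 0.2949

0.2949


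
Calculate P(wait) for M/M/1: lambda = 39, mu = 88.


P(wait) = rho = lambda/mu = 39/88 = 0.4432

0.4432


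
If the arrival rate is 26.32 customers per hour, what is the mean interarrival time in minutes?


Mean interarrival time = 60/lambda = 60/26.32 = 2.28 minutes

2.28 minutes


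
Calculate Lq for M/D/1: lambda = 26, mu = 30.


M/D/1: Lq = rho^2 / (2*(1-rho)) where rho = 26/30; Lq = 2.82

2.82


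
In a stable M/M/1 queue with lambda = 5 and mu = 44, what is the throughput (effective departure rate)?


For a stable queue (lambda < mu), throughput = lambda = 5 per hour

5 per hour


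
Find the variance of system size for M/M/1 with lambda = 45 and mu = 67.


rho = 45/67; Var(N) = rho/(1-rho)^2 = 6.23

6.23


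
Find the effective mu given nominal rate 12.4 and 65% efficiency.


Effective rate = mu * efficiency = 12.4 * 0.65 = 8.06 per hour

8.06 per hour


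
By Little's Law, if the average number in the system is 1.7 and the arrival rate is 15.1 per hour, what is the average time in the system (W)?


W = L / lambda = 1.7 / 15.1 = 0.1126 hours

0.1126 hours


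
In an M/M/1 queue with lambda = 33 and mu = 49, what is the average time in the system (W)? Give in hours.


W = 1/(mu - lambda) = 1/(49 - 33) = 0.0625 hours

0.0625 hours


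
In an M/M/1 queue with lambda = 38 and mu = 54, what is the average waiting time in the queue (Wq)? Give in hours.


rho = 38/54; Wq = rho/(mu - lambda) = 0.044 hours

0.044 hours


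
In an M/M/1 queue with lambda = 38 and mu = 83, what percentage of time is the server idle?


Idle fraction = (1 - rho) * 100 = (1 - 38/83) * 100 = 54.2%

54.2%


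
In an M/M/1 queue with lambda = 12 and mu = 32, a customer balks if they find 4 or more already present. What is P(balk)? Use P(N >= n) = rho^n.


P(N >= 4) = rho^4 = (12/32)^4 = 0.0198

0.0198


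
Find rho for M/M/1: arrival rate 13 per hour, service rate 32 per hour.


rho = lambda/mu = 13/32 = 0.4063

0.4063


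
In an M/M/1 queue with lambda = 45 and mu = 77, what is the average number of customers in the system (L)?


rho = 45/77; L = rho/(1-rho) = 1.41

1.41


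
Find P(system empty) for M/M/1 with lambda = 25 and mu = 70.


P0 = 1 - rho = 1 - 25/70 = 0.6429

0.6429


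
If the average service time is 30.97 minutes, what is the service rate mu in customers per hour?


mu = 60 / avg_service_time = 60 / 30.97 = 1.94 per hour

1.94 per hour


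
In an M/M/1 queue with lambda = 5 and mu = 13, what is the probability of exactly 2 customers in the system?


rho = 5/13; P(n) = (1-rho)*rho^n = (1-5/13)*(5/13)^2 = 0.091

0.091


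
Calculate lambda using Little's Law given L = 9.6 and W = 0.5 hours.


lambda = L / W = 9.6 / 0.5 = 19.2 per hour

19.2 per hour


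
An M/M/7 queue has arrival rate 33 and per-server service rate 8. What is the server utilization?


rho = lambda/(c*mu) = 33/(7*8) = 0.5893

0.5893


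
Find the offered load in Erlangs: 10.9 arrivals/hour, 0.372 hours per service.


Offered load a = lambda * E[S] = 10.9 * 0.372 = 4.05 Erlangs

4.05 Erlangs


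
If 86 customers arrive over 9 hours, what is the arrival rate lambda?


lambda = total arrivals / time = 86 / 9 = 9.56 per hour

9.56 per hour


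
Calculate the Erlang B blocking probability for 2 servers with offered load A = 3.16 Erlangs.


B(N,A) = (A^N/N!) / sum(A^k/k!, k=0..N) with N=2, A=3.16 = 0.5455

0.5455


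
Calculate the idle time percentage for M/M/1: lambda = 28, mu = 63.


Idle fraction = (1 - rho) * 100 = (1 - 28/63) * 100 = 55.6%

55.6%


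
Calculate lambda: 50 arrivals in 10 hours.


lambda = total arrivals / time = 50 / 10 = 5.0 per hour

5.0 per hour


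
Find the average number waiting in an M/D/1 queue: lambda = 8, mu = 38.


M/D/1: Lq = rho^2 / (2*(1-rho)) where rho = 8/38; Lq = 0.03

0.03


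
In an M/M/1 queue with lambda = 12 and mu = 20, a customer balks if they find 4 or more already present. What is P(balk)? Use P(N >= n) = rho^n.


P(N >= 4) = rho^4 = (12/20)^4 = 0.1296

0.1296


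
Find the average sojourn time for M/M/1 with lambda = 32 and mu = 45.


W = 1/(mu - lambda) = 1/(45 - 32) = 0.0769 hours

0.0769 hours


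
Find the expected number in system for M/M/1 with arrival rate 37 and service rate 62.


rho = 37/62; L = rho/(1-rho) = 1.48

1.48


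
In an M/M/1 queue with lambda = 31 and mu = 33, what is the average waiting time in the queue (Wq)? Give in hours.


rho = 31/33; Wq = rho/(mu - lambda) = 0.4697 hours

0.4697 hours


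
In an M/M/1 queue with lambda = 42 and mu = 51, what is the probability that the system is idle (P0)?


P0 = 1 - rho = 1 - 42/51 = 0.1765

0.1765


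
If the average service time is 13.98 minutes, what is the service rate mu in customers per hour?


mu = 60 / avg_service_time = 60 / 13.98 = 4.29 per hour

4.29 per hour


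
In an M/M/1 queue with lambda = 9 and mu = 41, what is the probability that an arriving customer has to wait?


P(wait) = rho = lambda/mu = 9/41 = 0.2195

0.2195


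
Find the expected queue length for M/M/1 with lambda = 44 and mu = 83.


rho = 44/83; Lq = rho^2/(1-rho) = 0.6

0.6


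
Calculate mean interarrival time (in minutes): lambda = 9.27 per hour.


Mean interarrival time = 60/lambda = 60/9.27 = 6.47 minutes

6.47 minutes


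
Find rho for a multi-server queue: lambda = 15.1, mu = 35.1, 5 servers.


rho = lambda / (c * mu) = 15.1 / (5 * 35.1) = 0.086

0.086


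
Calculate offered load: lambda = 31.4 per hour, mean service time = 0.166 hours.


Offered load a = lambda * E[S] = 31.4 * 0.166 = 5.21 Erlangs

5.21 Erlangs


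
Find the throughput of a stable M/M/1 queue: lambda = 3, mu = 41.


For a stable queue (lambda < mu), throughput = lambda = 3 per hour

3 per hour


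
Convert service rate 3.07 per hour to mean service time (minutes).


Mean service time = 60/mu = 60/3.07 = 19.54 minutes

19.54 minutes


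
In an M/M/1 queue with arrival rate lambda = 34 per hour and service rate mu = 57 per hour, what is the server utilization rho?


rho = lambda/mu = 34/57 = 0.5965

0.5965


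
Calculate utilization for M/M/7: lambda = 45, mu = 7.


rho = lambda/(c*mu) = 45/(7*7) = 0.9184

0.9184


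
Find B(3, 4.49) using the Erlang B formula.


B(N,A) = (A^N/N!) / sum(A^k/k!, k=0..N) with N=3, A=4.49 = 0.4921

0.4921


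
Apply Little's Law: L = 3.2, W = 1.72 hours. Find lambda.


lambda = L / W = 3.2 / 1.72 = 1.86 per hour

1.86 per hour


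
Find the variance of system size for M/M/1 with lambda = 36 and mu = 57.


rho = 36/57; Var(N) = rho/(1-rho)^2 = 4.65

4.65


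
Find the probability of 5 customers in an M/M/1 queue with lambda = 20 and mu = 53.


rho = 20/53; P(n) = (1-rho)*rho^n = (1-20/53)*(20/53)^5 = 0.0048

0.0048


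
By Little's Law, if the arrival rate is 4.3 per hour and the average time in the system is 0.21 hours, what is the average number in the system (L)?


L = lambda * W = 4.3 * 0.21 = 0.9

0.9


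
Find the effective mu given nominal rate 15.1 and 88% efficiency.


Effective rate = mu * efficiency = 15.1 * 0.88 = 13.29 per hour

13.29 per hour


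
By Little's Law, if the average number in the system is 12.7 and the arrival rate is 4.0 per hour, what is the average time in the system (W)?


W = L / lambda = 12.7 / 4.0 = 3.175 hours

3.175 hours


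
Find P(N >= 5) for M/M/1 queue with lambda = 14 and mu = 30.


P(N >= 5) = rho^5 = (14/30)^5 = 0.0221

0.0221


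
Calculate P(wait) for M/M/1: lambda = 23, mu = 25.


P(wait) = rho = lambda/mu = 23/25 = 0.92

0.92


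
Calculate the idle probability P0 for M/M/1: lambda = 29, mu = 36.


P0 = 1 - rho = 1 - 29/36 = 0.1944

0.1944


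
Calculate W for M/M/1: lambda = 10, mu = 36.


W = 1/(mu - lambda) = 1/(36 - 10) = 0.0385 hours

0.0385 hours


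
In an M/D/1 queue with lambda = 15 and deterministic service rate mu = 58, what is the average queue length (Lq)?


M/D/1: Lq = rho^2 / (2*(1-rho)) where rho = 15/58; Lq = 0.05

0.05


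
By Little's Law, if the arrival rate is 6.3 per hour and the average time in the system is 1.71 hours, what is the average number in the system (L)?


L = lambda * W = 6.3 * 1.71 = 10.77

10.77


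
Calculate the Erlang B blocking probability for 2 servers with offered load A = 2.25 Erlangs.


B(N,A) = (A^N/N!) / sum(A^k/k!, k=0..N) with N=2, A=2.25 = 0.4378

0.4378


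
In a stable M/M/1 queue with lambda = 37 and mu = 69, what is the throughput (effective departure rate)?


For a stable queue (lambda < mu), throughput = lambda = 37 per hour

37 per hour


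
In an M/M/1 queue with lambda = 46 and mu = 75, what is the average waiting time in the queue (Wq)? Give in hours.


rho = 46/75; Wq = rho/(mu - lambda) = 0.0211 hours

0.0211 hours


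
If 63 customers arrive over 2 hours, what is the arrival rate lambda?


lambda = total arrivals / time = 63 / 2 = 31.5 per hour

31.5 per hour


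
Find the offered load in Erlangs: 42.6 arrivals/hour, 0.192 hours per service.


Offered load a = lambda * E[S] = 42.6 * 0.192 = 8.18 Erlangs

8.18 Erlangs


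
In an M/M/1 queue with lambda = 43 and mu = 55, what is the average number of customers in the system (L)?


rho = 43/55; L = rho/(1-rho) = 3.58

3.58


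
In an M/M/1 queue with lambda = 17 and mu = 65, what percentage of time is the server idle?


Idle fraction = (1 - rho) * 100 = (1 - 17/65) * 100 = 73.8%

73.8%


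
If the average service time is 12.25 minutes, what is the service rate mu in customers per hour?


mu = 60 / avg_service_time = 60 / 12.25 = 4.9 per hour

4.9 per hour


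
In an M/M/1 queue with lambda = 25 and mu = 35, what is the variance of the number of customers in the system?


rho = 25/35; Var(N) = rho/(1-rho)^2 = 8.75

8.75


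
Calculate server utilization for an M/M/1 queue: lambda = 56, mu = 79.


rho = lambda/mu = 56/79 = 0.7089

0.7089


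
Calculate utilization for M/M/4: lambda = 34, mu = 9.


rho = lambda/(c*mu) = 34/(4*9) = 0.9444

0.9444


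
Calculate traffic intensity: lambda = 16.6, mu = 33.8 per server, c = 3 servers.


rho = lambda / (c * mu) = 16.6 / (3 * 33.8) = 0.1637

0.1637


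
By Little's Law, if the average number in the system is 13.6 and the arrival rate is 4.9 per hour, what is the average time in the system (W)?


W = L / lambda = 13.6 / 4.9 = 2.7755 hours

2.7755 hours


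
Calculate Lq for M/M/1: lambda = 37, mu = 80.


rho = 37/80; Lq = rho^2/(1-rho) = 0.4

0.4


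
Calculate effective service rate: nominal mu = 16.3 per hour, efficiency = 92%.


Effective rate = mu * efficiency = 16.3 * 0.92 = 15.0 per hour

15.0 per hour


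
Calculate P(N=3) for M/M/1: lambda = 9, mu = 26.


rho = 9/26; P(n) = (1-rho)*rho^n = (1-9/26)*(9/26)^3 = 0.0271

0.0271


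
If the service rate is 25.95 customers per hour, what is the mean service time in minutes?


Mean service time = 60/mu = 60/25.95 = 2.31 minutes

2.31 minutes


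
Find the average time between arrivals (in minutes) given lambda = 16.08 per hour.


Mean interarrival time = 60/lambda = 60/16.08 = 3.73 minutes

3.73 minutes


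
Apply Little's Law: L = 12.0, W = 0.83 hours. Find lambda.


lambda = L / W = 12.0 / 0.83 = 14.46 per hour

14.46 per hour


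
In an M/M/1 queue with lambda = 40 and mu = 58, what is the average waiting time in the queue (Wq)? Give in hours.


rho = 40/58; Wq = rho/(mu - lambda) = 0.0383 hours

0.0383 hours


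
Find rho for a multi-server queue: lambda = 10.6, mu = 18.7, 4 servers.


rho = lambda / (c * mu) = 10.6 / (4 * 18.7) = 0.1417

0.1417


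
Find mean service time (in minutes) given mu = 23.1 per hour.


Mean service time = 60/mu = 60/23.1 = 2.6 minutes

2.6 minutes


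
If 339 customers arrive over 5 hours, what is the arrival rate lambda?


lambda = total arrivals / time = 339 / 5 = 67.8 per hour

67.8 per hour


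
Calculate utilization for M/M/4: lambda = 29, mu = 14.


rho = lambda/(c*mu) = 29/(4*14) = 0.5179

0.5179


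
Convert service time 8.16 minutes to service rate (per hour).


mu = 60 / avg_service_time = 60 / 8.16 = 7.35 per hour

7.35 per hour


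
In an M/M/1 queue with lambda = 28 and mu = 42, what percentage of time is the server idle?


Idle fraction = (1 - rho) * 100 = (1 - 28/42) * 100 = 33.3%

33.3%


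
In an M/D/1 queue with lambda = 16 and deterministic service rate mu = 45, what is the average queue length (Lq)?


M/D/1: Lq = rho^2 / (2*(1-rho)) where rho = 16/45; Lq = 0.1

0.1


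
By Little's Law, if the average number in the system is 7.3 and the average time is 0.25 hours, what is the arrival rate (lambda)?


lambda = L / W = 7.3 / 0.25 = 29.2 per hour

29.2 per hour


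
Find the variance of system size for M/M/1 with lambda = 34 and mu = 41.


rho = 34/41; Var(N) = rho/(1-rho)^2 = 28.45

28.45


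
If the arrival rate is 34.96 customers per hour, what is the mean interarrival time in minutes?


Mean interarrival time = 60/lambda = 60/34.96 = 1.72 minutes

1.72 minutes


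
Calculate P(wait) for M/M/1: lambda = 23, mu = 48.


P(wait) = rho = lambda/mu = 23/48 = 0.4792

0.4792


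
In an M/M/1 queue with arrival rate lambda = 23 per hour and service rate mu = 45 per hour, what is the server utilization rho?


rho = lambda/mu = 23/45 = 0.5111

0.5111


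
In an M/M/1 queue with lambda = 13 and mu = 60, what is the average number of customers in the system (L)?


rho = 13/60; L = rho/(1-rho) = 0.28

0.28


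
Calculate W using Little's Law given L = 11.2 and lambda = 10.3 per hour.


W = L / lambda = 11.2 / 10.3 = 1.0874 hours

1.0874 hours


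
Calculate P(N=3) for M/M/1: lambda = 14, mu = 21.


rho = 14/21; P(n) = (1-rho)*rho^n = (1-14/21)*(14/21)^3 = 0.0988

0.0988


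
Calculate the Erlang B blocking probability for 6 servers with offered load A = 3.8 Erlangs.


B(N,A) = (A^N/N!) / sum(A^k/k!, k=0..N) with N=6, A=3.8 = 0.1029

0.1029


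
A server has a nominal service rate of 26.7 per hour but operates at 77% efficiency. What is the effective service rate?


Effective rate = mu * efficiency = 26.7 * 0.77 = 20.56 per hour

20.56 per hour


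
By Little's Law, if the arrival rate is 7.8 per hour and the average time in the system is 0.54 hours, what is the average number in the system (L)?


L = lambda * W = 7.8 * 0.54 = 4.21

4.21


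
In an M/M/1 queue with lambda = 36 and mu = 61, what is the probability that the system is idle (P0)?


P0 = 1 - rho = 1 - 36/61 = 0.4098

0.4098


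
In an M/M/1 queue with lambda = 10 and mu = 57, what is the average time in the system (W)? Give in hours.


W = 1/(mu - lambda) = 1/(57 - 10) = 0.0213 hours

0.0213 hours


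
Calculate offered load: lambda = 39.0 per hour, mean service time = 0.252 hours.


Offered load a = lambda * E[S] = 39.0 * 0.252 = 9.83 Erlangs

9.83 Erlangs


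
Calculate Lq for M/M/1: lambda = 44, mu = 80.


rho = 44/80; Lq = rho^2/(1-rho) = 0.67

0.67


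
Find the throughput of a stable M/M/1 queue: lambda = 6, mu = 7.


For a stable queue (lambda < mu), throughput = lambda = 6 per hour

6 per hour


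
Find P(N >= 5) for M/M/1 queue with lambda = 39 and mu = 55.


P(N >= 5) = rho^5 = (39/55)^5 = 0.1793

0.1793


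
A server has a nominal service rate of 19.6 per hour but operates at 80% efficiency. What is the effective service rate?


Effective rate = mu * efficiency = 19.6 * 0.8 = 15.68 per hour

15.68 per hour


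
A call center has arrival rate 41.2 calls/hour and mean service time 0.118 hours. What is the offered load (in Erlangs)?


Offered load a = lambda * E[S] = 41.2 * 0.118 = 4.86 Erlangs

4.86 Erlangs


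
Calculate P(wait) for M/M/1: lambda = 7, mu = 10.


P(wait) = rho = lambda/mu = 7/10 = 0.7

0.7


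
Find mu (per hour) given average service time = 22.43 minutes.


mu = 60 / avg_service_time = 60 / 22.43 = 2.67 per hour

2.67 per hour


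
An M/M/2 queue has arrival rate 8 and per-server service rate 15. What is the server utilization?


rho = lambda/(c*mu) = 8/(2*15) = 0.2667

0.2667


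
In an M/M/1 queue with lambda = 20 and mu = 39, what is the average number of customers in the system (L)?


rho = 20/39; L = rho/(1-rho) = 1.05

1.05


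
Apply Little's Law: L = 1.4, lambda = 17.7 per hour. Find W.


W = L / lambda = 1.4 / 17.7 = 0.0791 hours

0.0791 hours


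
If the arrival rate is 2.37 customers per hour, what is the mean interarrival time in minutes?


Mean interarrival time = 60/lambda = 60/2.37 = 25.32 minutes

25.32 minutes


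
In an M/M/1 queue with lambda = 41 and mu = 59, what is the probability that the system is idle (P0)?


P0 = 1 - rho = 1 - 41/59 = 0.3051

0.3051


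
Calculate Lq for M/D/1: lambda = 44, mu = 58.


M/D/1: Lq = rho^2 / (2*(1-rho)) where rho = 44/58; Lq = 1.19

1.19


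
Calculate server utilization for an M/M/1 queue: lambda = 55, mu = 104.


rho = lambda/mu = 55/104 = 0.5288

0.5288


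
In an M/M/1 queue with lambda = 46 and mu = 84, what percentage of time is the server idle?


Idle fraction = (1 - rho) * 100 = (1 - 46/84) * 100 = 45.2%

45.2%


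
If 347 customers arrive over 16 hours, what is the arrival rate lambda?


lambda = total arrivals / time = 347 / 16 = 21.69 per hour

21.69 per hour


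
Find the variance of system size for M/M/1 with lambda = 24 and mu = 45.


rho = 24/45; Var(N) = rho/(1-rho)^2 = 2.45

2.45


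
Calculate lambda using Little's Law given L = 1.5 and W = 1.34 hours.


lambda = L / W = 1.5 / 1.34 = 1.12 per hour

1.12 per hour


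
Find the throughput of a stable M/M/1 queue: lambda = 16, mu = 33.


For a stable queue (lambda < mu), throughput = lambda = 16 per hour

16 per hour


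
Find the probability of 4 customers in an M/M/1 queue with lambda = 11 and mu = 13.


rho = 11/13; P(n) = (1-rho)*rho^n = (1-11/13)*(11/13)^4 = 0.0789

0.0789


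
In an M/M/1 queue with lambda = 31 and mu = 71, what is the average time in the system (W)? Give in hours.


W = 1/(mu - lambda) = 1/(71 - 31) = 0.025 hours

0.025 hours


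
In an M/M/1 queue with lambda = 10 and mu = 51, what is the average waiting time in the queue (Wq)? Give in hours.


rho = 10/51; Wq = rho/(mu - lambda) = 0.0048 hours

0.0048 hours


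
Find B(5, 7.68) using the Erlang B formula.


B(N,A) = (A^N/N!) / sum(A^k/k!, k=0..N) with N=5, A=7.68 = 0.4626

0.4626


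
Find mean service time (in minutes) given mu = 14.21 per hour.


Mean service time = 60/mu = 60/14.21 = 4.22 minutes

4.22 minutes


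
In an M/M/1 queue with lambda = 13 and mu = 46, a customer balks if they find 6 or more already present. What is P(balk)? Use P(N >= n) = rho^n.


P(N >= 6) = rho^6 = (13/46)^6 = 0.0005

0.0005


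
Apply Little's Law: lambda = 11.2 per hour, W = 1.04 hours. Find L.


L = lambda * W = 11.2 * 1.04 = 11.65

11.65


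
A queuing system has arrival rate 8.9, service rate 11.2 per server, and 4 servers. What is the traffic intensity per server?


rho = lambda / (c * mu) = 8.9 / (4 * 11.2) = 0.1987

0.1987


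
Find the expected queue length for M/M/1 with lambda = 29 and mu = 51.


rho = 29/51; Lq = rho^2/(1-rho) = 0.75

0.75


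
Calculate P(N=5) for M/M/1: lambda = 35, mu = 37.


rho = 35/37; P(n) = (1-rho)*rho^n = (1-35/37)*(35/37)^5 = 0.0409

0.0409


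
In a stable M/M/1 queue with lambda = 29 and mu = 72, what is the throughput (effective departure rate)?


For a stable queue (lambda < mu), throughput = lambda = 29 per hour

29 per hour


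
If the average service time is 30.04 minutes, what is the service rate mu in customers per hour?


mu = 60 / avg_service_time = 60 / 30.04 = 2.0 per hour

2.0 per hour


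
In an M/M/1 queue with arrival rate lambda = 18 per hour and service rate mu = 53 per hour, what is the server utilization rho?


rho = lambda/mu = 18/53 = 0.3396

0.3396


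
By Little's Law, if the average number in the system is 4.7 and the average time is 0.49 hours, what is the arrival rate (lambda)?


lambda = L / W = 4.7 / 0.49 = 9.59 per hour

9.59 per hour


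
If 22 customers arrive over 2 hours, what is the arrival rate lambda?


lambda = total arrivals / time = 22 / 2 = 11.0 per hour

11.0 per hour


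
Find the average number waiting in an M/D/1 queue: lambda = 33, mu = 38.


M/D/1: Lq = rho^2 / (2*(1-rho)) where rho = 33/38; Lq = 2.87

2.87


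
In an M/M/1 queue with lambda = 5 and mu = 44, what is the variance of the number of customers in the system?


rho = 5/44; Var(N) = rho/(1-rho)^2 = 0.14

0.14


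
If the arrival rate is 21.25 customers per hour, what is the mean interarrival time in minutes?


Mean interarrival time = 60/lambda = 60/21.25 = 2.82 minutes

2.82 minutes


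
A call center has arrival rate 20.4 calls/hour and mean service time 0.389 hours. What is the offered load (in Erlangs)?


Offered load a = lambda * E[S] = 20.4 * 0.389 = 7.94 Erlangs

7.94 Erlangs


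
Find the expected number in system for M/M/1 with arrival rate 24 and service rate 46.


rho = 24/46; L = rho/(1-rho) = 1.09

1.09


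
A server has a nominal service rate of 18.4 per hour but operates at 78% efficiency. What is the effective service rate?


Effective rate = mu * efficiency = 18.4 * 0.78 = 14.35 per hour

14.35 per hour


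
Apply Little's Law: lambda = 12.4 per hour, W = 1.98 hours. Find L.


L = lambda * W = 12.4 * 1.98 = 24.55

24.55


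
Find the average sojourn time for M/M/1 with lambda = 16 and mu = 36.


W = 1/(mu - lambda) = 1/(36 - 16) = 0.05 hours

0.05 hours


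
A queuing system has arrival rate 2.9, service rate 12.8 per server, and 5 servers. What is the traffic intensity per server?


rho = lambda / (c * mu) = 2.9 / (5 * 12.8) = 0.0453

0.0453


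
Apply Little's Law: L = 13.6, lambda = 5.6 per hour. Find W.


W = L / lambda = 13.6 / 5.6 = 2.4286 hours

2.4286 hours


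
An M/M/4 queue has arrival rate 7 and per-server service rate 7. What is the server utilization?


rho = lambda/(c*mu) = 7/(4*7) = 0.25

0.25


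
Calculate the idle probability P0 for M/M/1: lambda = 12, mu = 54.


P0 = 1 - rho = 1 - 12/54 = 0.7778

0.7778


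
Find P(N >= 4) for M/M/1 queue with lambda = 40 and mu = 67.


P(N >= 4) = rho^4 = (40/67)^4 = 0.127

0.127


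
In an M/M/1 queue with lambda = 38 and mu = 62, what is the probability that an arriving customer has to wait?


P(wait) = rho = lambda/mu = 38/62 = 0.6129

0.6129


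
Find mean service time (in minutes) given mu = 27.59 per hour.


Mean service time = 60/mu = 60/27.59 = 2.17 minutes

2.17 minutes


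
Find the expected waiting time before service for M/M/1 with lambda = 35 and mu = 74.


rho = 35/74; Wq = rho/(mu - lambda) = 0.0121 hours

0.0121 hours


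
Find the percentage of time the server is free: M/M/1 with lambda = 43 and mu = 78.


Idle fraction = (1 - rho) * 100 = (1 - 43/78) * 100 = 44.9%

44.9%


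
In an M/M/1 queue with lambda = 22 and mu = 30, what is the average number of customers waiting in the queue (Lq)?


rho = 22/30; Lq = rho^2/(1-rho) = 2.02

2.02


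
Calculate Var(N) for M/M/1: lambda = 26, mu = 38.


rho = 26/38; Var(N) = rho/(1-rho)^2 = 6.86

6.86


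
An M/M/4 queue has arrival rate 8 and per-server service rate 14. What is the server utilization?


rho = lambda/(c*mu) = 8/(4*14) = 0.1429

0.1429


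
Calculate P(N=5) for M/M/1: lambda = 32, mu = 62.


rho = 32/62; P(n) = (1-rho)*rho^n = (1-32/62)*(32/62)^5 = 0.0177

0.0177


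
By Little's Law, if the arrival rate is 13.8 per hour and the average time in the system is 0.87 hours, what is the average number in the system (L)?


L = lambda * W = 13.8 * 0.87 = 12.01

12.01


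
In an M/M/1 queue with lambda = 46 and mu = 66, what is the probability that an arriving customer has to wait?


P(wait) = rho = lambda/mu = 46/66 = 0.697

0.697


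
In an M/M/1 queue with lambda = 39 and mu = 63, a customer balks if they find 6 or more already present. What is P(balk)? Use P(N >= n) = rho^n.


P(N >= 6) = rho^6 = (39/63)^6 = 0.0563

0.0563


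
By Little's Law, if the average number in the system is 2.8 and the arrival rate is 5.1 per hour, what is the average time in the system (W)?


W = L / lambda = 2.8 / 5.1 = 0.549 hours

0.549 hours


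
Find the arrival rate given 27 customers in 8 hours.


lambda = total arrivals / time = 27 / 8 = 3.38 per hour

3.38 per hour


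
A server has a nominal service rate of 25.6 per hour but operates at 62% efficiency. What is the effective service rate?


Effective rate = mu * efficiency = 25.6 * 0.62 = 15.87 per hour

15.87 per hour


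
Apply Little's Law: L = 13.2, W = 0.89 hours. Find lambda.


lambda = L / W = 13.2 / 0.89 = 14.83 per hour

14.83 per hour


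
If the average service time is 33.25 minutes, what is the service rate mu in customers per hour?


mu = 60 / avg_service_time = 60 / 33.25 = 1.8 per hour

1.8 per hour


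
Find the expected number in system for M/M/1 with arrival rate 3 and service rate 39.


rho = 3/39; L = rho/(1-rho) = 0.08

0.08


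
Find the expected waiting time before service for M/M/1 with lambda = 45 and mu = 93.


rho = 45/93; Wq = rho/(mu - lambda) = 0.0101 hours

0.0101 hours


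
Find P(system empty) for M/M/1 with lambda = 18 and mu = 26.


P0 = 1 - rho = 1 - 18/26 = 0.3077

0.3077


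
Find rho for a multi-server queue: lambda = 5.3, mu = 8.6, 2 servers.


rho = lambda / (c * mu) = 5.3 / (2 * 8.6) = 0.3081

0.3081


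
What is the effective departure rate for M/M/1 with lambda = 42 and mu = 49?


For a stable queue (lambda < mu), throughput = lambda = 42 per hour

42 per hour


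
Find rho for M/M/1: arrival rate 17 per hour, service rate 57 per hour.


rho = lambda/mu = 17/57 = 0.2982

0.2982


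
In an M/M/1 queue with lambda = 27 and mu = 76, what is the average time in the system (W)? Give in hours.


W = 1/(mu - lambda) = 1/(76 - 27) = 0.0204 hours

0.0204 hours


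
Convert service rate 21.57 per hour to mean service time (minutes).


Mean service time = 60/mu = 60/21.57 = 2.78 minutes

2.78 minutes


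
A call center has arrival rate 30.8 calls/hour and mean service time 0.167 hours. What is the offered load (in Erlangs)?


Offered load a = lambda * E[S] = 30.8 * 0.167 = 5.14 Erlangs

5.14 Erlangs


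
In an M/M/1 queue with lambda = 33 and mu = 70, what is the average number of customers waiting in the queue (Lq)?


rho = 33/70; Lq = rho^2/(1-rho) = 0.42

0.42


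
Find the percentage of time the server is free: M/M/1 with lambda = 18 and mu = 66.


Idle fraction = (1 - rho) * 100 = (1 - 18/66) * 100 = 72.7%

72.7%


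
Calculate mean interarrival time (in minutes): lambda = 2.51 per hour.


Mean interarrival time = 60/lambda = 60/2.51 = 23.9 minutes

23.9 minutes


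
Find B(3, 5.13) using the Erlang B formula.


B(N,A) = (A^N/N!) / sum(A^k/k!, k=0..N) with N=3, A=5.13 = 0.5384

0.5384


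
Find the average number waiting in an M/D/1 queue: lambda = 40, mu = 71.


M/D/1: Lq = rho^2 / (2*(1-rho)) where rho = 40/71; Lq = 0.36

0.36


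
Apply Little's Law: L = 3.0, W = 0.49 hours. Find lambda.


lambda = L / W = 3.0 / 0.49 = 6.12 per hour

6.12 per hour


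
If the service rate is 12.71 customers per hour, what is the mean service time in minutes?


Mean service time = 60/mu = 60/12.71 = 4.72 minutes

4.72 minutes


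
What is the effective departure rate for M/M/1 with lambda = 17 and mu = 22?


For a stable queue (lambda < mu), throughput = lambda = 17 per hour

17 per hour


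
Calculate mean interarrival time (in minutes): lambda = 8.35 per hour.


Mean interarrival time = 60/lambda = 60/8.35 = 7.19 minutes

7.19 minutes


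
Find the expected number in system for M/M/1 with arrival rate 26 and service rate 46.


rho = 26/46; L = rho/(1-rho) = 1.3

1.3


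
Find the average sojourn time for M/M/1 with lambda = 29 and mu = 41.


W = 1/(mu - lambda) = 1/(41 - 29) = 0.0833 hours

0.0833 hours


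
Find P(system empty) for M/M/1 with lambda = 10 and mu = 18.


P0 = 1 - rho = 1 - 10/18 = 0.4444

0.4444


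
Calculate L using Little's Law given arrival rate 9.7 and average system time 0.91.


L = lambda * W = 9.7 * 0.91 = 8.83

8.83


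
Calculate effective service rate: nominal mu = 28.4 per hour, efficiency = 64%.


Effective rate = mu * efficiency = 28.4 * 0.64 = 18.18 per hour

18.18 per hour


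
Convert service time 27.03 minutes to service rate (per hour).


mu = 60 / avg_service_time = 60 / 27.03 = 2.22 per hour

2.22 per hour


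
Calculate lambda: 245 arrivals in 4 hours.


lambda = total arrivals / time = 245 / 4 = 61.25 per hour

61.25 per hour


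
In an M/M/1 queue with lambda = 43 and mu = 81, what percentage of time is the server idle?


Idle fraction = (1 - rho) * 100 = (1 - 43/81) * 100 = 46.9%

46.9%


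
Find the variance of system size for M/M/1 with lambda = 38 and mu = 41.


rho = 38/41; Var(N) = rho/(1-rho)^2 = 173.11

173.11


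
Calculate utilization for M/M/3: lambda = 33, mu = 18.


rho = lambda/(c*mu) = 33/(3*18) = 0.6111

0.6111


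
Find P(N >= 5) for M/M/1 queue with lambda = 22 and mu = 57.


P(N >= 5) = rho^5 = (22/57)^5 = 0.0086

0.0086


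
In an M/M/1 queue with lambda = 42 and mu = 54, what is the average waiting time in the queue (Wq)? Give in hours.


rho = 42/54; Wq = rho/(mu - lambda) = 0.0648 hours

0.0648 hours


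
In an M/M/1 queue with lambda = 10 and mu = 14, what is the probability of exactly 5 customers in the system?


rho = 10/14; P(n) = (1-rho)*rho^n = (1-10/14)*(10/14)^5 = 0.0531

0.0531


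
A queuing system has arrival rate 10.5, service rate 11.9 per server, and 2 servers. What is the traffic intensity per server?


rho = lambda / (c * mu) = 10.5 / (2 * 11.9) = 0.4412

0.4412


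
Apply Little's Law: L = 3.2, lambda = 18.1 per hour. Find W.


W = L / lambda = 3.2 / 18.1 = 0.1768 hours

0.1768 hours


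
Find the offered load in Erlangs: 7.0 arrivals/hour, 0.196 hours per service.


Offered load a = lambda * E[S] = 7.0 * 0.196 = 1.37 Erlangs

1.37 Erlangs


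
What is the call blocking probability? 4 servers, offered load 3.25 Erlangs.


B(N,A) = (A^N/N!) / sum(A^k/k!, k=0..N) with N=4, A=3.25 = 0.2336

0.2336


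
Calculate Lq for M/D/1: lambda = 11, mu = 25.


M/D/1: Lq = rho^2 / (2*(1-rho)) where rho = 11/25; Lq = 0.17

0.17


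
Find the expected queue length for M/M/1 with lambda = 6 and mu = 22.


rho = 6/22; Lq = rho^2/(1-rho) = 0.1

0.1


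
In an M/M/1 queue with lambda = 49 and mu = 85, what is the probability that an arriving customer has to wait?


P(wait) = rho = lambda/mu = 49/85 = 0.5765

0.5765


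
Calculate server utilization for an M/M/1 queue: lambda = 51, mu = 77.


rho = lambda/mu = 51/77 = 0.6623

0.6623


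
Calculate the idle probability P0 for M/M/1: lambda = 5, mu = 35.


P0 = 1 - rho = 1 - 5/35 = 0.8571

0.8571


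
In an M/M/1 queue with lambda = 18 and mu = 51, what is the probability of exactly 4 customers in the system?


rho = 18/51; P(n) = (1-rho)*rho^n = (1-18/51)*(18/51)^4 = 0.01

0.01


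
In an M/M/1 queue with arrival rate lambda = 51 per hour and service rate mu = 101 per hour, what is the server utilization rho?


rho = lambda/mu = 51/101 = 0.505

0.505


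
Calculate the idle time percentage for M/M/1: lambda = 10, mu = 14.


Idle fraction = (1 - rho) * 100 = (1 - 10/14) * 100 = 28.6%

28.6%


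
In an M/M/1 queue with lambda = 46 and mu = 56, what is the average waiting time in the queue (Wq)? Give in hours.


rho = 46/56; Wq = rho/(mu - lambda) = 0.0821 hours

0.0821 hours


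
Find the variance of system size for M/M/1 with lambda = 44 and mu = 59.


rho = 44/59; Var(N) = rho/(1-rho)^2 = 11.54

11.54


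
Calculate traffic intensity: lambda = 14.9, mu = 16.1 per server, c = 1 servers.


rho = lambda / (c * mu) = 14.9 / (1 * 16.1) = 0.9255

0.9255


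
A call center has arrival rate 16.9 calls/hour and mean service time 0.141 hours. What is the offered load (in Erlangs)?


Offered load a = lambda * E[S] = 16.9 * 0.141 = 2.38 Erlangs

2.38 Erlangs


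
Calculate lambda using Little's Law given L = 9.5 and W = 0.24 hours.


lambda = L / W = 9.5 / 0.24 = 39.58 per hour

39.58 per hour


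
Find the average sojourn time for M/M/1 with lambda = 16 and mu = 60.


W = 1/(mu - lambda) = 1/(60 - 16) = 0.0227 hours

0.0227 hours


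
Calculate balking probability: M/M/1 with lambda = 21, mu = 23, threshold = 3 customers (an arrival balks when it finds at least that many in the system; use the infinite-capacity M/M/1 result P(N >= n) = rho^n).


P(N >= 3) = rho^3 = (21/23)^3 = 0.7612

0.7612
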